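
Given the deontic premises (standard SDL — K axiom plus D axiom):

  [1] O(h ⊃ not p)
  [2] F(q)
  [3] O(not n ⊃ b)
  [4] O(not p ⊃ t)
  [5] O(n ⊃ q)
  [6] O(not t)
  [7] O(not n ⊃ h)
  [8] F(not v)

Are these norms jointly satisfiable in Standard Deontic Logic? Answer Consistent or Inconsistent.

Inconsistent

From premise 6 we have O(not t).
Premise 4, O(not p ⊃ t), contraposes to O(not t ⊃ p); with O(not t) we get O(p).
Premise 1, O(h ⊃ not p), contraposes to O(p ⊃ not h); with O(p) we get O(not h).
Premise 7 is O(not n ⊃ h); contrapositively O(not h ⊃ n). Since O(not h) holds, K gives O(n).
Applying K to premise 5 (O(n ⊃ q)) and O(n) yields O(q).
However, F(q) at premise 2 amounts to O(not q).
We now have both O(q) and O(not q) — q is simultaneously obligatory and forbidden, violating the D-axiom.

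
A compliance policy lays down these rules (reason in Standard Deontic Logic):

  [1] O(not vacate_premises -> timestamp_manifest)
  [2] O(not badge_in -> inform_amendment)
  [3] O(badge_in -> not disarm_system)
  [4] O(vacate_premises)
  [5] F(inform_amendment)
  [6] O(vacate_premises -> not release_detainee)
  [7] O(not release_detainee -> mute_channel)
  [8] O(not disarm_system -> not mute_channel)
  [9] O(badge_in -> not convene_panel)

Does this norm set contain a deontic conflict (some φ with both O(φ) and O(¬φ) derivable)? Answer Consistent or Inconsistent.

Premise 4 states O(vacate_premises) outright.
From O(vacate_premises) and premise 6, O(vacate_premises -> not release_detainee), we obtain O(not release_detainee).
Premise 7 is O(not release_detainee -> mute_channel); since O(not release_detainee), deontic closure gives O(mute_channel).
Premise 8, O(not disarm_system -> not mute_channel), contraposes to O(mute_channel -> disarm_system); with O(mute_channel) we get O(disarm_system).
Premise 3, O(badge_in -> not disarm_system), contraposes to O(disarm_system -> not badge_in); with O(disarm_system) we get O(not badge_in).
From O(not badge_in) and premise 2, O(not badge_in -> inform_amendment), we obtain O(inform_amendment).
Yet premise 5 is F(inform_amendment), i.e. O(not inform_amendment).
We now have both O(inform_amendment) and O(not inform_amendment) — inform_amendment is simultaneously obligatory and forbidden, violating the D-axiom.

Inconsistent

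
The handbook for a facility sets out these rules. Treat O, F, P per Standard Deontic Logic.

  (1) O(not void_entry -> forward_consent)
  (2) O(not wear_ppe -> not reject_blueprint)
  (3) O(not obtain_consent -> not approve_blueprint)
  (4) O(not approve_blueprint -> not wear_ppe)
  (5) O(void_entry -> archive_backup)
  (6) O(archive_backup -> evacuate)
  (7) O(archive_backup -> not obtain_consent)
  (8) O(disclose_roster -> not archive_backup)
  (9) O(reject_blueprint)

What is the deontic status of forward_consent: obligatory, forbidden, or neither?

From premise 9 we have O(reject_blueprint).
Premise 2, O(not wear_ppe -> not reject_blueprint), contraposes to O(reject_blueprint -> wear_ppe); with O(reject_blueprint) we get O(wear_ppe).
The contrapositive of premise 4 (O(not approve_blueprint -> not wear_ppe)) is O(wear_ppe -> approve_blueprint), and O(wear_ppe) is already established, so O(approve_blueprint).
Premise 3, O(not obtain_consent -> not approve_blueprint), contraposes to O(approve_blueprint -> obtain_consent); with O(approve_blueprint) we get O(obtain_consent).
Premise 7, O(archive_backup -> not obtain_consent), contraposes to O(obtain_consent -> not archive_backup); with O(obtain_consent) we get O(not archive_backup).
Premise 5 is O(void_entry -> archive_backup); contrapositively O(not archive_backup -> not void_entry). Since O(not archive_backup) holds, K gives O(not void_entry).
Applying K to premise 1 (O(not void_entry -> forward_consent)) and O(not void_entry) yields O(forward_consent).
Premises 6, 8 do not contribute to this derivation.
Hence forward_consent is obligatory.

Obligatory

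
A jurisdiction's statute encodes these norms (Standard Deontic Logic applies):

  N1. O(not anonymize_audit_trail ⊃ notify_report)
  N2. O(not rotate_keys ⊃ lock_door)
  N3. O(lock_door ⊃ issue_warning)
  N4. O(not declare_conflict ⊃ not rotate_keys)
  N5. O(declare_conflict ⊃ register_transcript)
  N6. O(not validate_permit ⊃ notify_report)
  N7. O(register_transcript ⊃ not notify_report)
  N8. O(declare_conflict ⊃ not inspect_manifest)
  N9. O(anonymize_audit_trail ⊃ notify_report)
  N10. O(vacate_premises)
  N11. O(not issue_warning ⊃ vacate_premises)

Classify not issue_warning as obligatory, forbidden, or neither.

By case analysis on not anonymize_audit_trail: premise 1 gives O(not anonymize_audit_trail ⊃ notify_report) and premise 9 gives O(anonymize_audit_trail ⊃ notify_report), so O(notify_report) either way.
Premise 7 is O(register_transcript ⊃ not notify_report); contrapositively O(notify_report ⊃ not register_transcript). Since O(notify_report) holds, K gives O(not register_transcript).
Premise 5, O(declare_conflict ⊃ register_transcript), contraposes to O(not register_transcript ⊃ not declare_conflict); with O(not register_transcript) we get O(not declare_conflict).
Applying K to premise 4 (O(not declare_conflict ⊃ not rotate_keys)) and O(not declare_conflict) yields O(not rotate_keys).
Applying K to premise 2 (O(not rotate_keys ⊃ lock_door)) and O(not rotate_keys) yields O(lock_door).
Premise 3 is O(lock_door ⊃ issue_warning); since O(lock_door), deontic closure gives O(issue_warning).
Premises 6, 8, 10, 11 do not contribute to this derivation.
Thus O(issue_warning), which is F(not issue_warning): not issue_warning is forbidden.

Forbidden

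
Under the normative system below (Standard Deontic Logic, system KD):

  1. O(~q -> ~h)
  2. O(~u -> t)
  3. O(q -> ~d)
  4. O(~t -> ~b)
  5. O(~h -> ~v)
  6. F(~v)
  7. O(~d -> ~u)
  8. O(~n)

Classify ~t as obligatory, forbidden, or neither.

Forbidden

F(~v) at premise 6 means O(v).
The contrapositive of premise 5 (O(~h -> ~v)) is O(v -> h), and O(v) is already established, so O(h).
The contrapositive of premise 1 (O(~q -> ~h)) is O(h -> q), and O(h) is already established, so O(q).
Applying K to premise 3 (O(q -> ~d)) and O(q) yields O(~d).
Applying K to premise 7 (O(~d -> ~u)) and O(~d) yields O(~u).
With premise 2, O(~u -> t), the K-axiom yields O(t).
Premises 4, 8 do not contribute to this derivation.
Thus O(t), which is F(~t): ~t is forbidden.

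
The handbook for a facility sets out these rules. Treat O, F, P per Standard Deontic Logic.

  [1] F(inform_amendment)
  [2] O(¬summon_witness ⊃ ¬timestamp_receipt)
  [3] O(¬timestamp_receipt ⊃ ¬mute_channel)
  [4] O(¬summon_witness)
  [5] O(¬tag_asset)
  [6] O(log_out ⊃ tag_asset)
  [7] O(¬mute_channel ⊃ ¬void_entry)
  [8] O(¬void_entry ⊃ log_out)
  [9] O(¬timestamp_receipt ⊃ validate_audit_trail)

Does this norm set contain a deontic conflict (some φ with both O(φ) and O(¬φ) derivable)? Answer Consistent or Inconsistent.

Premise 5 states O(¬tag_asset) outright.
Premise 6 is O(log_out ⊃ tag_asset); contrapositively O(¬tag_asset ⊃ ¬log_out). Since O(¬tag_asset) holds, K gives O(¬log_out).
The contrapositive of premise 8 (O(¬void_entry ⊃ log_out)) is O(¬log_out ⊃ void_entry), and O(¬log_out) is already established, so O(void_entry).
Premise 7, O(¬mute_channel ⊃ ¬void_entry), contraposes to O(void_entry ⊃ mute_channel); with O(void_entry) we get O(mute_channel).
The contrapositive of premise 3 (O(¬timestamp_receipt ⊃ ¬mute_channel)) is O(mute_channel ⊃ timestamp_receipt), and O(mute_channel) is already established, so O(timestamp_receipt).
Premise 2 is O(¬summon_witness ⊃ ¬timestamp_receipt); contrapositively O(timestamp_receipt ⊃ summon_witness). Since O(timestamp_receipt) holds, K gives O(summon_witness).
However, premise 4 gives O(¬summon_witness).
We now have both O(summon_witness) and O(¬summon_witness) — summon_witness is simultaneously obligatory and forbidden, violating the D-axiom.

Inconsistent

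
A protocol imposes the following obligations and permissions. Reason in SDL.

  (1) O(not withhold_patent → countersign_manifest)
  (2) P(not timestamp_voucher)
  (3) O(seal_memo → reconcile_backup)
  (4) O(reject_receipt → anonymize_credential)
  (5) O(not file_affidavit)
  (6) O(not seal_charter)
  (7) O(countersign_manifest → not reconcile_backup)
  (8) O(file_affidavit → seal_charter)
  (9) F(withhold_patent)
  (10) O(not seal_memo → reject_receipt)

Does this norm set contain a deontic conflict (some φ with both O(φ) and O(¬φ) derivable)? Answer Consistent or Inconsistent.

Premise 8 is O(file_affidavit → seal_charter), but O(file_affidavit) is not derivable from the premises, so it does not yield O(seal_charter).
So O(seal_charter) is not derivable, and the apparent clash with O(not seal_charter) does not arise.
A world satisfying every obligation exists (e.g. anonymize_credential=true, countersign_manifest=true, file_affidavit=false, reconcile_backup=false, reject_receipt=true, seal_charter=false, seal_memo=false, timestamp_voucher=false, withhold_patent=false); no atom is both obligatory and forbidden, so the set is consistent.

Consistent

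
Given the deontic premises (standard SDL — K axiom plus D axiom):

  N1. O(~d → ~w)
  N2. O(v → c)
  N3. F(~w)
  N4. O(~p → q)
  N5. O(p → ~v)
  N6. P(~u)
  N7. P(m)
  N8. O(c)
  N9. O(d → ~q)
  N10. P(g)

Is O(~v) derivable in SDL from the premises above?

Yes

Premise 3 is F(~w), i.e. O(w).
The contrapositive of premise 1 (O(~d → ~w)) is O(w → d), and O(w) is already established, so O(d).
From O(d) and premise 9, O(d → ~q), we obtain O(~q).
Premise 4 is O(~p → q); contrapositively O(~q → p). Since O(~q) holds, K gives O(p).
From O(p) and premise 5, O(p → ~v), we obtain O(~v).
Premises 2, 6, 7, 8, 10 do not contribute to this derivation.
So O(~v) follows.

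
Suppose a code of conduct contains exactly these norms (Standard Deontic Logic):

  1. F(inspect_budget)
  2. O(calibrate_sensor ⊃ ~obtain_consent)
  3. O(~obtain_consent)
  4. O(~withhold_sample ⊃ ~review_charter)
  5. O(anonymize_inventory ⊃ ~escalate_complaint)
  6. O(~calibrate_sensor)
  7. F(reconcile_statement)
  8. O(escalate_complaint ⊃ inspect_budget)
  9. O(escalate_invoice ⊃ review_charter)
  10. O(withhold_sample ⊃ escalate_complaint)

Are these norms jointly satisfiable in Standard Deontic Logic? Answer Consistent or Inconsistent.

Premise 2 is O(calibrate_sensor ⊃ ~obtain_consent); even if O(~obtain_consent) held, inferring O(calibrate_sensor) would be affirming the consequent — invalid.
So O(calibrate_sensor) is not derivable, and the apparent clash with O(~calibrate_sensor) does not arise.
A world satisfying every obligation exists (e.g. anonymize_inventory=false, calibrate_sensor=false, escalate_complaint=false, escalate_invoice=false, inspect_budget=false, obtain_consent=false, reconcile_statement=false, review_charter=false, withhold_sample=false); no atom is both obligatory and forbidden, so the set is consistent.

Consistent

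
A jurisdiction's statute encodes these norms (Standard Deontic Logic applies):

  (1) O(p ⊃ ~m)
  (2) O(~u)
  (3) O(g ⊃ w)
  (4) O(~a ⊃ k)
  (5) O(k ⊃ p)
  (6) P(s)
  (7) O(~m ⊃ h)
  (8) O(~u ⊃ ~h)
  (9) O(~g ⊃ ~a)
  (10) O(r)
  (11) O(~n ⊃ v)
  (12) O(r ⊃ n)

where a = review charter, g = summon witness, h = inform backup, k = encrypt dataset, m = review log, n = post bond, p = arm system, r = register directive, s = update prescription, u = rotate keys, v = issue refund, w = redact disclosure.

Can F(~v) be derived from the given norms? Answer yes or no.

No

Premise 11 is O(~n ⊃ v), but O(~n) is not derivable from the premises, so it does not yield O(v).
No other premise forces O(v). An ideal world satisfying every premise can still have ~v true, so F(~v) is not derivable.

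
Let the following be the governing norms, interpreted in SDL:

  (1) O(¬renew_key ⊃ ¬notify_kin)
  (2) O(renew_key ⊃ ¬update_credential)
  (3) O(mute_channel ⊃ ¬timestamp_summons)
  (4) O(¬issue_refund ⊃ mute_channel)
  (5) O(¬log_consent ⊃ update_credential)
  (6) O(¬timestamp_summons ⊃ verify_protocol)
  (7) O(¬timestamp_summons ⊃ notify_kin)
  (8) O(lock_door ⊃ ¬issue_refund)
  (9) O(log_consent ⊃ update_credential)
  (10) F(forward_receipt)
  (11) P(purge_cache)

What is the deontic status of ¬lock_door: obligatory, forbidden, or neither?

Obligatory

By case analysis on log_consent: premise 9 gives O(log_consent ⊃ update_credential) and premise 5 gives O(¬log_consent ⊃ update_credential), so O(update_credential) either way.
Premise 2, O(renew_key ⊃ ¬update_credential), contraposes to O(update_credential ⊃ ¬renew_key); with O(update_credential) we get O(¬renew_key).
Premise 1 is O(¬renew_key ⊃ ¬notify_kin); since O(¬renew_key), deontic closure gives O(¬notify_kin).
The contrapositive of premise 7 (O(¬timestamp_summons ⊃ notify_kin)) is O(¬notify_kin ⊃ timestamp_summons), and O(¬notify_kin) is already established, so O(timestamp_summons).
Premise 3 is O(mute_channel ⊃ ¬timestamp_summons); contrapositively O(timestamp_summons ⊃ ¬mute_channel). Since O(timestamp_summons) holds, K gives O(¬mute_channel).
Premise 4, O(¬issue_refund ⊃ mute_channel), contraposes to O(¬mute_channel ⊃ issue_refund); with O(¬mute_channel) we get O(issue_refund).
Premise 8, O(lock_door ⊃ ¬issue_refund), contraposes to O(issue_refund ⊃ ¬lock_door); with O(issue_refund) we get O(¬lock_door).
Premises 6, 10, 11 do not contribute to this derivation.
Hence ¬lock_door is obligatory.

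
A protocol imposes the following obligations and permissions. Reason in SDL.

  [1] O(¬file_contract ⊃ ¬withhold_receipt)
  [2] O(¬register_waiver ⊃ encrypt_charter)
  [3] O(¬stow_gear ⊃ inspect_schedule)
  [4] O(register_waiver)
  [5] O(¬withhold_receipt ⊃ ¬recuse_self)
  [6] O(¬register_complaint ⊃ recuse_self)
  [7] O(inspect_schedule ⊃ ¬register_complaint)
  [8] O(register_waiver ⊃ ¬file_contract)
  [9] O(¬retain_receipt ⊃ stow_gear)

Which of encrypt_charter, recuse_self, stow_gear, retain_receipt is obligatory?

Premise 4 gives O(register_waiver).
Applying K to premise 8 (O(register_waiver ⊃ ¬file_contract)) and O(register_waiver) yields O(¬file_contract).
Premise 1 is O(¬file_contract ⊃ ¬withhold_receipt); since O(¬file_contract), deontic closure gives O(¬withhold_receipt).
From O(¬withhold_receipt) and premise 5, O(¬withhold_receipt ⊃ ¬recuse_self), we obtain O(¬recuse_self).
Premise 6 is O(¬register_complaint ⊃ recuse_self); contrapositively O(¬recuse_self ⊃ register_complaint). Since O(¬recuse_self) holds, K gives O(register_complaint).
The contrapositive of premise 7 (O(inspect_schedule ⊃ ¬register_complaint)) is O(register_complaint ⊃ ¬inspect_schedule), and O(register_complaint) is already established, so O(¬inspect_schedule).
Premise 3 is O(¬stow_gear ⊃ inspect_schedule); contrapositively O(¬inspect_schedule ⊃ stow_gear). Since O(¬inspect_schedule) holds, K gives O(stow_gear).
So O(stow_gear) holds — stow_gear is obligatory. None of the other listed options is made obligatory by any chain of premises.

stow_gear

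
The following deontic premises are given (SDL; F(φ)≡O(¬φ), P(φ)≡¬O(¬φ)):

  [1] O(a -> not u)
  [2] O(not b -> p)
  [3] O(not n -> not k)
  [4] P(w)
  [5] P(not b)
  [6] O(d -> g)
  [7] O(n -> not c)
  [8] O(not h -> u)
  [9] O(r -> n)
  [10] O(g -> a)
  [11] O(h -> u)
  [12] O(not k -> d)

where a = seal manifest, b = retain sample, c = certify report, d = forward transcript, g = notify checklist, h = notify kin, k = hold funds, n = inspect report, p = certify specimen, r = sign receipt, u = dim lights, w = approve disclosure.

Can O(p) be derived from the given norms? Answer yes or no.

No

Premise 2 is O(not b -> p), but O(not b) is not derivable from the premises (the permission P(not b) asserts only not O(b), not O(not b)), so it does not yield O(p).
No other premise forces O(p). An ideal world satisfying every premise can still have p false, so O(p) is not derivable.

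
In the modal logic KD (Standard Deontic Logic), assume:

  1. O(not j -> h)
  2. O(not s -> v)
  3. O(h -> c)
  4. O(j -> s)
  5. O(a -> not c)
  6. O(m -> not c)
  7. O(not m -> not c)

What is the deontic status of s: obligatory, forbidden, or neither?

Premises 7 and 6 are O(not m -> not c) and O(m -> not c); every ideal world satisfies not m or m, so in either case not c holds — hence O(not c).
Premise 3 is O(h -> c); contrapositively O(not c -> not h). Since O(not c) holds, K gives O(not h).
Premise 1, O(not j -> h), contraposes to O(not h -> j); with O(not h) we get O(j).
From O(j) and premise 4, O(j -> s), we obtain O(s).
Premises 2, 5 do not contribute to this derivation.
Hence s is obligatory.

Obligatory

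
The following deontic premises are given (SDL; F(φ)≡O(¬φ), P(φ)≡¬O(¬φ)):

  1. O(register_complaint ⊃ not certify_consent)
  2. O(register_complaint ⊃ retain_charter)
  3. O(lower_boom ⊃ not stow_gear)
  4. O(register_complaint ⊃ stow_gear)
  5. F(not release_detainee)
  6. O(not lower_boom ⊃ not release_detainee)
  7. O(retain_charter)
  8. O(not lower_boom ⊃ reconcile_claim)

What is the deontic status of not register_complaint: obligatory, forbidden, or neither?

Obligatory

Premise 5 is F(not release_detainee), i.e. O(release_detainee).
Premise 6 is O(not lower_boom ⊃ not release_detainee); contrapositively O(release_detainee ⊃ lower_boom). Since O(release_detainee) holds, K gives O(lower_boom).
With premise 3, O(lower_boom ⊃ not stow_gear), the K-axiom yields O(not stow_gear).
The contrapositive of premise 4 (O(register_complaint ⊃ stow_gear)) is O(not stow_gear ⊃ not register_complaint), and O(not stow_gear) is already established, so O(not register_complaint).
Premises 1, 2, 7, 8 do not contribute to this derivation.
Hence not register_complaint is obligatory.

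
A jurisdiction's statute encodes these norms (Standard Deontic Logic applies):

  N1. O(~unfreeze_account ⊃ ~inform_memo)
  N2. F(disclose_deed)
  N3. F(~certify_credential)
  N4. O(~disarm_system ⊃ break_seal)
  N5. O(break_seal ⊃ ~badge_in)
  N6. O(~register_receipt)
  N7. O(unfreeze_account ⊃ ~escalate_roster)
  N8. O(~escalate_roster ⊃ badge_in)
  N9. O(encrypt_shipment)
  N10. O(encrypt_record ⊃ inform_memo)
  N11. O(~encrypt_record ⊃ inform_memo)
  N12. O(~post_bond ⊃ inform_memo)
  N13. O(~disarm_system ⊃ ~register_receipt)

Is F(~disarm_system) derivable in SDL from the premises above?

Yes

Premises 10 and 11 are O(encrypt_record ⊃ inform_memo) and O(~encrypt_record ⊃ inform_memo); every ideal world satisfies encrypt_record or ~encrypt_record, so in either case inform_memo holds — hence O(inform_memo).
Premise 1 is O(~unfreeze_account ⊃ ~inform_memo); contrapositively O(inform_memo ⊃ unfreeze_account). Since O(inform_memo) holds, K gives O(unfreeze_account).
With premise 7, O(unfreeze_account ⊃ ~escalate_roster), the K-axiom yields O(~escalate_roster).
Applying K to premise 8 (O(~escalate_roster ⊃ badge_in)) and O(~escalate_roster) yields O(badge_in).
Premise 5, O(break_seal ⊃ ~badge_in), contraposes to O(badge_in ⊃ ~break_seal); with O(badge_in) we get O(~break_seal).
The contrapositive of premise 4 (O(~disarm_system ⊃ break_seal)) is O(~break_seal ⊃ disarm_system), and O(~break_seal) is already established, so O(disarm_system).
Premises 2, 3, 6, 9, 12, 13 do not contribute to this derivation.
So O(disarm_system) holds, i.e. F(~disarm_system). The claim follows.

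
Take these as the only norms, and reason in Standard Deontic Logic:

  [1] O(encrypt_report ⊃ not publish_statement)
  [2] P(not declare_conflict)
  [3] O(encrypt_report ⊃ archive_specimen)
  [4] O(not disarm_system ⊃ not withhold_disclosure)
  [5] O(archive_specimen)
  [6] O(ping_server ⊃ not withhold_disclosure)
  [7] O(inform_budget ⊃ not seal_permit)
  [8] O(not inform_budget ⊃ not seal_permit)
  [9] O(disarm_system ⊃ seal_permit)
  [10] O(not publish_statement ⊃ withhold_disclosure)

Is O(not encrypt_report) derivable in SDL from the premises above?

Yes

Premises 8 and 7 are O(not inform_budget ⊃ not seal_permit) and O(inform_budget ⊃ not seal_permit); every ideal world satisfies not inform_budget or inform_budget, so in either case not seal_permit holds — hence O(not seal_permit).
The contrapositive of premise 9 (O(disarm_system ⊃ seal_permit)) is O(not seal_permit ⊃ not disarm_system), and O(not seal_permit) is already established, so O(not disarm_system).
Applying K to premise 4 (O(not disarm_system ⊃ not withhold_disclosure)) and O(not disarm_system) yields O(not withhold_disclosure).
Premise 10 is O(not publish_statement ⊃ withhold_disclosure); contrapositively O(not withhold_disclosure ⊃ publish_statement). Since O(not withhold_disclosure) holds, K gives O(publish_statement).
The contrapositive of premise 1 (O(encrypt_report ⊃ not publish_statement)) is O(publish_statement ⊃ not encrypt_report), and O(publish_statement) is already established, so O(not encrypt_report).
Premises 2, 3, 5, 6 do not contribute to this derivation.
So O(not encrypt_report) follows.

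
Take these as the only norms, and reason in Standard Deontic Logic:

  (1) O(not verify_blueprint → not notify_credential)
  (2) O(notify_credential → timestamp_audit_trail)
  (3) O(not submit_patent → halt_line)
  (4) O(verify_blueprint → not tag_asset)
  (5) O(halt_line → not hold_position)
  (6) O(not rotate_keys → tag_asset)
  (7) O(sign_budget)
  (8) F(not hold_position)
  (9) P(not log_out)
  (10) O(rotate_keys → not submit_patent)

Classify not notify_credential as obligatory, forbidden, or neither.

Premise 8, F(not hold_position), is equivalent to O(hold_position).
Premise 5 is O(halt_line → not hold_position); contrapositively O(hold_position → not halt_line). Since O(hold_position) holds, K gives O(not halt_line).
Premise 3, O(not submit_patent → halt_line), contraposes to O(not halt_line → submit_patent); with O(not halt_line) we get O(submit_patent).
Premise 10 is O(rotate_keys → not submit_patent); contrapositively O(submit_patent → not rotate_keys). Since O(submit_patent) holds, K gives O(not rotate_keys).
With premise 6, O(not rotate_keys → tag_asset), the K-axiom yields O(tag_asset).
Premise 4, O(verify_blueprint → not tag_asset), contraposes to O(tag_asset → not verify_blueprint); with O(tag_asset) we get O(not verify_blueprint).
With premise 1, O(not verify_blueprint → not notify_credential), the K-axiom yields O(not notify_credential).
Premises 2, 7, 9 do not contribute to this derivation.
Hence not notify_credential is obligatory.

Obligatory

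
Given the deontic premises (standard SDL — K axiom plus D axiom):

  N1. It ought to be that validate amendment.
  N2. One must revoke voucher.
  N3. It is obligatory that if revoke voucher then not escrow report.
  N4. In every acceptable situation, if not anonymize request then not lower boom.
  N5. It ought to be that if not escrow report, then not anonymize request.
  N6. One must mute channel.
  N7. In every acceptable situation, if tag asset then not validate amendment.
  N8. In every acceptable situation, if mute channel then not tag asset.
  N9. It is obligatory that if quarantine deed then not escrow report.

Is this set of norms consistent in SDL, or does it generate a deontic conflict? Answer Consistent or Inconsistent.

Premise 7 is O(tag_asset → ¬validate_amendment), but O(tag_asset) is not derivable from the premises, so it does not yield O(¬validate_amendment).
So O(¬validate_amendment) is not derivable, and the apparent clash with O(validate_amendment) does not arise.
A world satisfying every obligation exists (e.g. anonymize_request=false, escrow_report=false, lower_boom=false, mute_channel=true, quarantine_deed=false, revoke_voucher=true, tag_asset=false, validate_amendment=true); no atom is both obligatory and forbidden, so the set is consistent.

Consistent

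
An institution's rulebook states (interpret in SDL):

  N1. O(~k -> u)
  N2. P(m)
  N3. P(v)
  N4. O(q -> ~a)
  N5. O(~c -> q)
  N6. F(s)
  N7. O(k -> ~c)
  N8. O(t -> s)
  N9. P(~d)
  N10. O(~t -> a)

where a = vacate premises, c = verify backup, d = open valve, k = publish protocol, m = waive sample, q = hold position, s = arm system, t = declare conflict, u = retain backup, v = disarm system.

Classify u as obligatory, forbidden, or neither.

Premise 6, F(s), is equivalent to O(~s).
The contrapositive of premise 8 (O(t -> s)) is O(~s -> ~t), and O(~s) is already established, so O(~t).
From O(~t) and premise 10, O(~t -> a), we obtain O(a).
Premise 4 is O(q -> ~a); contrapositively O(a -> ~q). Since O(a) holds, K gives O(~q).
Premise 5 is O(~c -> q); contrapositively O(~q -> c). Since O(~q) holds, K gives O(c).
Premise 7, O(k -> ~c), contraposes to O(c -> ~k); with O(c) we get O(~k).
Applying K to premise 1 (O(~k -> u)) and O(~k) yields O(u).
Premises 2, 3, 9 do not contribute to this derivation.
Hence u is obligatory.

Obligatory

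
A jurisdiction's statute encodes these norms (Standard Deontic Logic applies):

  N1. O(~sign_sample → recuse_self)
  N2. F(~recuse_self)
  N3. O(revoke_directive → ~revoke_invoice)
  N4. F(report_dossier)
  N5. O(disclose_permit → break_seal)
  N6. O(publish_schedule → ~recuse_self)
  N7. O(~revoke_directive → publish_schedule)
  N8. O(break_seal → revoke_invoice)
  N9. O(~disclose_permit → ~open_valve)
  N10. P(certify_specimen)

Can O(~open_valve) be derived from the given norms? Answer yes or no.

Yes

Premise 2 is F(~recuse_self), i.e. O(recuse_self).
The contrapositive of premise 6 (O(publish_schedule → ~recuse_self)) is O(recuse_self → ~publish_schedule), and O(recuse_self) is already established, so O(~publish_schedule).
The contrapositive of premise 7 (O(~revoke_directive → publish_schedule)) is O(~publish_schedule → revoke_directive), and O(~publish_schedule) is already established, so O(revoke_directive).
With premise 3, O(revoke_directive → ~revoke_invoice), the K-axiom yields O(~revoke_invoice).
Premise 8, O(break_seal → revoke_invoice), contraposes to O(~revoke_invoice → ~break_seal); with O(~revoke_invoice) we get O(~break_seal).
The contrapositive of premise 5 (O(disclose_permit → break_seal)) is O(~break_seal → ~disclose_permit), and O(~break_seal) is already established, so O(~disclose_permit).
From O(~disclose_permit) and premise 9, O(~disclose_permit → ~open_valve), we obtain O(~open_valve).
Premises 1, 4, 10 do not contribute to this derivation.
So O(~open_valve) follows.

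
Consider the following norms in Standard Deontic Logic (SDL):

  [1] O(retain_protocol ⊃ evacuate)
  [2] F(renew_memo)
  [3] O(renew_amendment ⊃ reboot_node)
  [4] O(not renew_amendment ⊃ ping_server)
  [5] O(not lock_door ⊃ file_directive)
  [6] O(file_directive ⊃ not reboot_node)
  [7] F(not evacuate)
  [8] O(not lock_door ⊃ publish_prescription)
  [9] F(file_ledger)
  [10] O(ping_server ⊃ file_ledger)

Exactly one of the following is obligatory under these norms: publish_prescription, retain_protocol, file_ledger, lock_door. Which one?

Premise 9, F(file_ledger), is equivalent to O(not file_ledger).
The contrapositive of premise 10 (O(ping_server ⊃ file_ledger)) is O(not file_ledger ⊃ not ping_server), and O(not file_ledger) is already established, so O(not ping_server).
Premise 4, O(not renew_amendment ⊃ ping_server), contraposes to O(not ping_server ⊃ renew_amendment); with O(not ping_server) we get O(renew_amendment).
Premise 3 is O(renew_amendment ⊃ reboot_node); since O(renew_amendment), deontic closure gives O(reboot_node).
Premise 6 is O(file_directive ⊃ not reboot_node); contrapositively O(reboot_node ⊃ not file_directive). Since O(reboot_node) holds, K gives O(not file_directive).
Premise 5, O(not lock_door ⊃ file_directive), contraposes to O(not file_directive ⊃ lock_door); with O(not file_directive) we get O(lock_door).
So O(lock_door) holds — lock_door is obligatory. None of the other listed options is made obligatory by any chain of premises.

lock_door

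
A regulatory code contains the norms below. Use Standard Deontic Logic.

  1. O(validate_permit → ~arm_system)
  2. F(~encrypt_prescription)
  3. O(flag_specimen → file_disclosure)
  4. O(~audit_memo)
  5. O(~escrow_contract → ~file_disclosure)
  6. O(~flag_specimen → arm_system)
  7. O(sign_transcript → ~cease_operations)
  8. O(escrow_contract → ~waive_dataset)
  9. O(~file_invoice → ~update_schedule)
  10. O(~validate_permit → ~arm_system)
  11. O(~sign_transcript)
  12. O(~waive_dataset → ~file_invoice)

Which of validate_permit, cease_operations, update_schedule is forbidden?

Premises 10 and 1 cover both cases: O(~validate_permit → ~arm_system) and O(validate_permit → ~arm_system). Since ~validate_permit ∨ validate_permit is a tautology, O(~arm_system) follows.
Premise 6, O(~flag_specimen → arm_system), contraposes to O(~arm_system → flag_specimen); with O(~arm_system) we get O(flag_specimen).
Applying K to premise 3 (O(flag_specimen → file_disclosure)) and O(flag_specimen) yields O(file_disclosure).
Premise 5 is O(~escrow_contract → ~file_disclosure); contrapositively O(file_disclosure → escrow_contract). Since O(file_disclosure) holds, K gives O(escrow_contract).
Premise 8 is O(escrow_contract → ~waive_dataset); since O(escrow_contract), deontic closure gives O(~waive_dataset).
Premise 12 is O(~waive_dataset → ~file_invoice); since O(~waive_dataset), deontic closure gives O(~file_invoice).
With premise 9, O(~file_invoice → ~update_schedule), the K-axiom yields O(~update_schedule).
So O(~update_schedule) holds, i.e. update_schedule is forbidden. None of the other listed options is forbidden under the premises.

update_schedule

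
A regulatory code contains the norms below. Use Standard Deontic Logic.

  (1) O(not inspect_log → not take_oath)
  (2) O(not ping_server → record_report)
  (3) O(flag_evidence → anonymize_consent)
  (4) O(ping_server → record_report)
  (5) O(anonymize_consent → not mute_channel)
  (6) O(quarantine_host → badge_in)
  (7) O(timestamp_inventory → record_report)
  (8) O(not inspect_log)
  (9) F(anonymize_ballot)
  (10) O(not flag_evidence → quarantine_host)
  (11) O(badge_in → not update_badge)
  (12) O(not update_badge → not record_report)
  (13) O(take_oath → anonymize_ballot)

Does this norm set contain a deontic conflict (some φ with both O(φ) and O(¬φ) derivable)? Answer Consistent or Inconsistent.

Premise 13 is O(take_oath → anonymize_ballot), but O(take_oath) is not derivable from the premises, so it does not yield O(anonymize_ballot).
So O(anonymize_ballot) is not derivable, and the apparent clash with O(not anonymize_ballot) does not arise.
A world satisfying every obligation exists (e.g. anonymize_ballot=false, anonymize_consent=true, badge_in=false, flag_evidence=true, inspect_log=false, mute_channel=false, ping_server=false, quarantine_host=false, record_report=true, take_oath=false, timestamp_inventory=false, update_badge=true); no atom is both obligatory and forbidden, so the set is consistent.

Consistent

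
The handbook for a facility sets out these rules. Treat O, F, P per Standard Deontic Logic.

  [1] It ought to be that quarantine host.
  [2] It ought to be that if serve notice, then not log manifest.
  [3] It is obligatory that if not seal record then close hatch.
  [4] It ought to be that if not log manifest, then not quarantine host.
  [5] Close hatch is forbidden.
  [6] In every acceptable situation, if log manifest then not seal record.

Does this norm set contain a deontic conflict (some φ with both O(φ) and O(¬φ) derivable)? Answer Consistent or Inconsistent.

Inconsistent

Premise 5 is F(close_hatch), i.e. O(¬close_hatch).
Premise 3 is O(¬seal_record → close_hatch); contrapositively O(¬close_hatch → seal_record). Since O(¬close_hatch) holds, K gives O(seal_record).
The contrapositive of premise 6 (O(log_manifest → ¬seal_record)) is O(seal_record → ¬log_manifest), and O(seal_record) is already established, so O(¬log_manifest).
Applying K to premise 4 (O(¬log_manifest → ¬quarantine_host)) and O(¬log_manifest) yields O(¬quarantine_host).
Yet premise 1 states O(quarantine_host).
We now have both O(¬quarantine_host) and O(quarantine_host) — quarantine_host is simultaneously obligatory and forbidden, violating the D-axiom.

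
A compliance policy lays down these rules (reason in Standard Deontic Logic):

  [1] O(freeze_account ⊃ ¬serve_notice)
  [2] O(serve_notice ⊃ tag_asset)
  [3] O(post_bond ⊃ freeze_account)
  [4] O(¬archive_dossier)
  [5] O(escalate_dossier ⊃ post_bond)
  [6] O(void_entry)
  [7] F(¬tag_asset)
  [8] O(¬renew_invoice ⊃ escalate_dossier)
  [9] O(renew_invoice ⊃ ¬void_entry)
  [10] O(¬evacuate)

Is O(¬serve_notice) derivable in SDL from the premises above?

Yes

From premise 6 we have O(void_entry).
Premise 9 is O(renew_invoice ⊃ ¬void_entry); contrapositively O(void_entry ⊃ ¬renew_invoice). Since O(void_entry) holds, K gives O(¬renew_invoice).
Premise 8 is O(¬renew_invoice ⊃ escalate_dossier); since O(¬renew_invoice), deontic closure gives O(escalate_dossier).
Applying K to premise 5 (O(escalate_dossier ⊃ post_bond)) and O(escalate_dossier) yields O(post_bond).
Applying K to premise 3 (O(post_bond ⊃ freeze_account)) and O(post_bond) yields O(freeze_account).
With premise 1, O(freeze_account ⊃ ¬serve_notice), the K-axiom yields O(¬serve_notice).
Premises 2, 4, 7, 10 do not contribute to this derivation.
So O(¬serve_notice) follows.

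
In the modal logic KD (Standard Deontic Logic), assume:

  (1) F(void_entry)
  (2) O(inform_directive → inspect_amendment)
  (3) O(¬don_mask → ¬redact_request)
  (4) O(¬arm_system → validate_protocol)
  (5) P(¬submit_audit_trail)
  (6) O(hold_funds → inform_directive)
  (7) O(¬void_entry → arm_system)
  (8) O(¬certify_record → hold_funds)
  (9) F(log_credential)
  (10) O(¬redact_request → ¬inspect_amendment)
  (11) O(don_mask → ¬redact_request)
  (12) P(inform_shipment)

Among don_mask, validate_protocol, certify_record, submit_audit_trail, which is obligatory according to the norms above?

Premises 3 and 11 are O(¬don_mask → ¬redact_request) and O(don_mask → ¬redact_request); every ideal world satisfies ¬don_mask or don_mask, so in either case ¬redact_request holds — hence O(¬redact_request).
With premise 10, O(¬redact_request → ¬inspect_amendment), the K-axiom yields O(¬inspect_amendment).
Premise 2, O(inform_directive → inspect_amendment), contraposes to O(¬inspect_amendment → ¬inform_directive); with O(¬inspect_amendment) we get O(¬inform_directive).
The contrapositive of premise 6 (O(hold_funds → inform_directive)) is O(¬inform_directive → ¬hold_funds), and O(¬inform_directive) is already established, so O(¬hold_funds).
The contrapositive of premise 8 (O(¬certify_record → hold_funds)) is O(¬hold_funds → certify_record), and O(¬hold_funds) is already established, so O(certify_record).
So O(certify_record) holds — certify_record is obligatory. None of the other listed options is made obligatory by any chain of premises.

certify_record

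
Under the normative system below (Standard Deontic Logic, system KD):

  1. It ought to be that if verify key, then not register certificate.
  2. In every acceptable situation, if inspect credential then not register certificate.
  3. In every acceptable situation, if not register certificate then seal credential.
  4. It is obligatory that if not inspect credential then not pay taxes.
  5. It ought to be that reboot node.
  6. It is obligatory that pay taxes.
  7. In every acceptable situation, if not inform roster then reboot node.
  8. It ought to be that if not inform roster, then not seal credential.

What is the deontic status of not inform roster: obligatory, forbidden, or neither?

Forbidden

From premise 6 we have O(pay_taxes).
The contrapositive of premise 4 (O(¬inspect_credential → ¬pay_taxes)) is O(pay_taxes → inspect_credential), and O(pay_taxes) is already established, so O(inspect_credential).
Applying K to premise 2 (O(inspect_credential → ¬register_certificate)) and O(inspect_credential) yields O(¬register_certificate).
With premise 3, O(¬register_certificate → seal_credential), the K-axiom yields O(seal_credential).
The contrapositive of premise 8 (O(¬inform_roster → ¬seal_credential)) is O(seal_credential → inform_roster), and O(seal_credential) is already established, so O(inform_roster).
Premises 1, 5, 7 do not contribute to this derivation.
Thus O(inform_roster), which is F(¬inform_roster): ¬inform_roster is forbidden.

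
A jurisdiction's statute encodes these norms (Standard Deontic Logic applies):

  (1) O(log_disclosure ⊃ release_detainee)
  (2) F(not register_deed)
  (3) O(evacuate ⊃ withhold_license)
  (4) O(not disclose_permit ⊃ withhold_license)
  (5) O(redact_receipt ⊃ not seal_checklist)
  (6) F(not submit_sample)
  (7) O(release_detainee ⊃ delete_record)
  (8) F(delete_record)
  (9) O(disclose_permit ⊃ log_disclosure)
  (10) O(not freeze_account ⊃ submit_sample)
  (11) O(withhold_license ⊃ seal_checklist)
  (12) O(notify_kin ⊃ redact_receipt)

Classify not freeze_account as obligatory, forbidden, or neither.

Neither

Premise 10 is O(not freeze_account ⊃ submit_sample); even if O(submit_sample) held, inferring O(not freeze_account) would be affirming the consequent — invalid.
No premise or chain of K-axiom applications forces O(not freeze_account), and none forces O(freeze_account). So not freeze_account is neither obligatory nor forbidden under these norms.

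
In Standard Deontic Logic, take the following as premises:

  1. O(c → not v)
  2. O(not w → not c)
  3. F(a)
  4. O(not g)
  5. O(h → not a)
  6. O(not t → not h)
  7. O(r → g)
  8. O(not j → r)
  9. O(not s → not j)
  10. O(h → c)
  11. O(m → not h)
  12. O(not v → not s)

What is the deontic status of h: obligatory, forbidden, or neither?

Forbidden

Premise 4 states O(not g) outright.
Premise 7, O(r → g), contraposes to O(not g → not r); with O(not g) we get O(not r).
Premise 8, O(not j → r), contraposes to O(not r → j); with O(not r) we get O(j).
The contrapositive of premise 9 (O(not s → not j)) is O(j → s), and O(j) is already established, so O(s).
The contrapositive of premise 12 (O(not v → not s)) is O(s → v), and O(s) is already established, so O(v).
The contrapositive of premise 1 (O(c → not v)) is O(v → not c), and O(v) is already established, so O(not c).
Premise 10, O(h → c), contraposes to O(not c → not h); with O(not c) we get O(not h).
Premises 2, 3, 5, 6, 11 do not contribute to this derivation.
Thus O(not h), which is F(h): h is forbidden.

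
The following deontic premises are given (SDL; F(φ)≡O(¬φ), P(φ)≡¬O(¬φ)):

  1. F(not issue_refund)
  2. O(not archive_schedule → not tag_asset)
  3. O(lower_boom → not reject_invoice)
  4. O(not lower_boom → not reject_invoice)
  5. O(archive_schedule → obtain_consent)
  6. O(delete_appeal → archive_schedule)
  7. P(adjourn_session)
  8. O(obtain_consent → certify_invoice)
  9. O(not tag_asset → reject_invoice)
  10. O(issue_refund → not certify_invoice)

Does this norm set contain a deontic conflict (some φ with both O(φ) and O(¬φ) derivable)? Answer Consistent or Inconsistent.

Inconsistent

Premises 3 and 4 cover both cases: O(lower_boom → not reject_invoice) and O(not lower_boom → not reject_invoice). Since lower_boom ∨ not lower_boom is a tautology, O(not reject_invoice) follows.
The contrapositive of premise 9 (O(not tag_asset → reject_invoice)) is O(not reject_invoice → tag_asset), and O(not reject_invoice) is already established, so O(tag_asset).
Premise 2, O(not archive_schedule → not tag_asset), contraposes to O(tag_asset → archive_schedule); with O(tag_asset) we get O(archive_schedule).
With premise 5, O(archive_schedule → obtain_consent), the K-axiom yields O(obtain_consent).
With premise 8, O(obtain_consent → certify_invoice), the K-axiom yields O(certify_invoice).
The contrapositive of premise 10 (O(issue_refund → not certify_invoice)) is O(certify_invoice → not issue_refund), and O(certify_invoice) is already established, so O(not issue_refund).
However, F(not issue_refund) at premise 1 amounts to O(issue_refund).
We now have both O(not issue_refund) and O(issue_refund) — issue_refund is simultaneously obligatory and forbidden, violating the D-axiom.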